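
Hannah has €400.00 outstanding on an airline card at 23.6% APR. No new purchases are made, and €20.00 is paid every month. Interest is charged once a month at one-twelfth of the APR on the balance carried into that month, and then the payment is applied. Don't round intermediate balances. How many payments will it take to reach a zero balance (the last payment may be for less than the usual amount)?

Monthly rate r = 23.6%/12 = 1.96667% = 0.0196667.
Recurrence: B ← B·(1+r) − €20.00.
Month 1: interest €7.87; balance after payment €387.87.
Month 2: interest €7.63; balance after payment €375.49.
Closed form: n = −ln(1 − rB₀/P)/ln(1+r) = −ln(0.60667)/ln(1.01967) ≈ 25.661, so the balance reaches zero during payment 26.

26 months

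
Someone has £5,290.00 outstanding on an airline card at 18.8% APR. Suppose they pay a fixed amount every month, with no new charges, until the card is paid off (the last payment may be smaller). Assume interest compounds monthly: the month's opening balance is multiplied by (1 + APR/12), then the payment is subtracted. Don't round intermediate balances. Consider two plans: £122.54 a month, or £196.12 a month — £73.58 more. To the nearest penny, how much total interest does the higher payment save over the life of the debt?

Monthly rate r = 18.8%/12 = 1.56667% = 0.0156667.
At £122.54/mo: n = ⌈−ln(1 − rB₀/P)/ln(1+r)⌉ = 73 payments (last £69.25); total interest = total paid − £5,290.00 = £3,602.13.
At £196.12/mo: 36 payments (last £64.75); total interest £1,638.95.
Interest saved = £3,602.13 − £1,638.95 = £1,963.18.

£1,963.18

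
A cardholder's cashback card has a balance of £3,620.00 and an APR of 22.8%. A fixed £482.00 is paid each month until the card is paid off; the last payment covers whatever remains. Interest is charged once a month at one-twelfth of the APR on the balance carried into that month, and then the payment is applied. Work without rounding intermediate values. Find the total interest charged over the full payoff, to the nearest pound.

£323

Monthly rate r = 22.8%/12 = 1.9% = 0.019.
Payoff takes n = ⌈−ln(1 − rB₀/P)/ln(1+r)⌉ = ⌈8.180⌉ = 9 payments; the last is £87.48.
Total paid = 8·£482.00 + £87.48 = £3,943.48.
Total interest = total paid − principal = £3,943.48 − £3,620.00 = £323.48.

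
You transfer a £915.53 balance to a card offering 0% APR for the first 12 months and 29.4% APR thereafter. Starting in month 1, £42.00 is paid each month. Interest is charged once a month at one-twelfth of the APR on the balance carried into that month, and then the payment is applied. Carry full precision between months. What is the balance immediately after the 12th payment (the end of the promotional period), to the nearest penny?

£411.53

Promo months 1–12 at r₀ = 0%/12 = 0; months 13+ at r₁ = 29.4%/12 = 0.0245.
After month 12 (no interest yet): B = £915.53 − 12·£42.00 = £411.53.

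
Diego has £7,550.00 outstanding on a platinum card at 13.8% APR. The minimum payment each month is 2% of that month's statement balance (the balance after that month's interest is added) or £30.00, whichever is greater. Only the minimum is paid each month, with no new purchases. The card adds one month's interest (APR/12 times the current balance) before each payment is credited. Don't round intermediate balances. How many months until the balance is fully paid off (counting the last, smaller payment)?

260 months

Monthly rate r = 13.8%/12 = 1.15% = 0.0115.
While 2% of the post-interest balance exceeds £30.00, each month B ← (B·(1+r))·(1 − 0.02), i.e. B shrinks by the factor (1+r)·0.98 = 0.99127.
This holds for months 1–186. Entering month 187 the balance is £1,477.92; 2% of the post-interest balance is now below £30.00, so the flat £30.00 minimum applies from here.
From month 187 a fixed £30.00 at rate r clears £1,477.92 in 74 more payments. Total: 186 + 74 = 260 months.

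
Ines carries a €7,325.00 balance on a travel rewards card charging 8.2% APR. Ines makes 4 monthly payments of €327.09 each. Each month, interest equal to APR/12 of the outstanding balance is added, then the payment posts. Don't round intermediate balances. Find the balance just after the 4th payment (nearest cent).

€6,205.45

Monthly rate r = 8.2%/12 = 0.683333% = 0.00683333.
Each month: B ← B·(1+r) − €327.09.
Month 1: interest €50.05; balance after payment €7,047.96.
Month 2: interest €48.16; balance after payment €6,769.04.
Month 3: interest €46.26; balance after payment €6,488.20.
Month 4: interest €44.34; balance after payment €6,205.45.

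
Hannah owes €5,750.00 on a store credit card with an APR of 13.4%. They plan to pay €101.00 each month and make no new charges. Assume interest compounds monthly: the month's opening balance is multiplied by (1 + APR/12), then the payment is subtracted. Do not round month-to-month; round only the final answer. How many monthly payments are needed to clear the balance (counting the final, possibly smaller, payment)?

91 payments

Monthly rate r = 13.4%/12 = 1.11667% = 0.0111667.
Recurrence: B ← B·(1+r) − €101.00.
Month 1: interest €64.21; balance after payment €5,713.21.
Month 2: interest €63.80; balance after payment €5,676.01.
Closed form: n = −ln(1 − rB₀/P)/ln(1+r) = −ln(0.36427)/ln(1.01117) ≈ 90.938, so the balance reaches zero during payment 91.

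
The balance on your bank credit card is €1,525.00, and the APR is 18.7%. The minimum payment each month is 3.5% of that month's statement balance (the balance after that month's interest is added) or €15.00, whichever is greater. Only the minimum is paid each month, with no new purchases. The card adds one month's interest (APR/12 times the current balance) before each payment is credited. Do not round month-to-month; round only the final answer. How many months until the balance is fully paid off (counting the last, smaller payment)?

102 months

Monthly rate r = 18.7%/12 = 1.55833% = 0.0155833.
While 3.5% of the post-interest balance exceeds €15.00, each month B ← (B·(1+r))·(1 − 0.035), i.e. B shrinks by the factor (1+r)·0.965 = 0.98004.
This holds for months 1–64. Entering month 65 the balance is €419.58; 3.5% of the post-interest balance is now below €15.00, so the flat €15.00 minimum applies from here.
From month 65 a fixed €15.00 at rate r clears €419.58 in 38 more payments. Total: 64 + 38 = 102 months.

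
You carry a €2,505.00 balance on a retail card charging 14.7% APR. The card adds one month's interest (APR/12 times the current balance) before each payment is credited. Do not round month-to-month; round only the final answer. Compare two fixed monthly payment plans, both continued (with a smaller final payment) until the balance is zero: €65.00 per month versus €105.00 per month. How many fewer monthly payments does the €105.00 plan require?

24 fewer payments

Monthly rate r = 14.7%/12 = 1.225% = 0.01225.
At €65.00/mo: n = ⌈−ln(1 − rB₀/P)/ln(1+r)⌉ = 53 payments (last €30.59); total interest = total paid − €2,505.00 = €905.59.
At €105.00/mo: 29 payments (last €41.10); total interest €476.10.
Payments saved = 53 − 29 = 24.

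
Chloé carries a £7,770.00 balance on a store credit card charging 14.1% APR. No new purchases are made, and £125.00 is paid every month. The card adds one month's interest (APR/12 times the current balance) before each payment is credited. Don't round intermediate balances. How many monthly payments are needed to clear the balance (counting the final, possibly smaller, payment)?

113 payments

Monthly rate r = 14.1%/12 = 1.175% = 0.01175.
Recurrence: B ← B·(1+r) − £125.00.
Month 1: interest £91.30; balance after payment £7,736.30.
Month 2: interest £90.90; balance after payment £7,702.20.
Closed form: n = −ln(1 − rB₀/P)/ln(1+r) = −ln(0.26962)/ln(1.01175) ≈ 112.207, so the balance reaches zero during payment 113.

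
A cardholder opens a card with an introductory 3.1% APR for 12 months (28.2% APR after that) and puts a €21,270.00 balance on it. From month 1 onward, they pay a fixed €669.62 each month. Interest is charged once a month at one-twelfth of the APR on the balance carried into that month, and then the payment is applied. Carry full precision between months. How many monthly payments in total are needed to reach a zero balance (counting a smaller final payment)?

Promo months 1–12 at r₀ = 3.1%/12 = 0.00258333; months 13+ at r₁ = 28.2%/12 = 0.0235.
After month 12: iterate B ← B·(1+r₀) − €669.62 for 12 months → €13,788.22.
Then at r₁ with €669.62/mo: n₂ = −ln(1 − r₁·B/P)/ln(1+r₁) ≈ 28.48 → 29 more payments.

41 months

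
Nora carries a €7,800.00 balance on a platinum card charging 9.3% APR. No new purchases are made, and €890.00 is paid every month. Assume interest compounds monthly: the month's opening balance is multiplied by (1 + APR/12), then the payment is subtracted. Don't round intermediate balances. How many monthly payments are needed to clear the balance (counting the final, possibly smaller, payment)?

Monthly rate r = 9.3%/12 = 0.775% = 0.00775.
Recurrence: B ← B·(1+r) − €890.00.
Month 1: interest €60.45; balance after payment €6,970.45.
Month 2: interest €54.02; balance after payment €6,134.47.
Closed form: n = −ln(1 − rB₀/P)/ln(1+r) = −ln(0.93208)/ln(1.00775) ≈ 9.111, so the balance reaches zero during payment 10.

10 months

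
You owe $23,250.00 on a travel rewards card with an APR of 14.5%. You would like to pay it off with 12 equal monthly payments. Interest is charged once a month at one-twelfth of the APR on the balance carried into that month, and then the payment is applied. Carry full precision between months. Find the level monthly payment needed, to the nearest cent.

Monthly rate r = 14.5%/12 = 1.20833% = 0.0120833.
Level-payment amortization: P = B₀·r / (1 − (1+r)^(−n)) = 23250.00·0.0120833 / (1 − 1.01208^(−12)).
Denominator 1 − (1+r)^(−12) = 0.134225634.
P = 280.938 / 0.134225634 ≈ 2093.02.

$2,093.02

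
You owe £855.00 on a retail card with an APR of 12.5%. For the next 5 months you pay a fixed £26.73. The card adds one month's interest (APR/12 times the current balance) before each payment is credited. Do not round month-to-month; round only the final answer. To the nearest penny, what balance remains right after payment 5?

Monthly rate r = 12.5%/12 = 1.04167% = 0.0104167.
Each month: B ← B·(1+r) − £26.73.
Month 1: interest £8.91; balance after payment £837.18.
Month 2: interest £8.72; balance after payment £819.17.
Month 3: interest £8.53; balance after payment £800.97.
Month 4: interest £8.34; balance after payment £782.58.
Month 5: interest £8.15; balance after payment £764.01.

£764.01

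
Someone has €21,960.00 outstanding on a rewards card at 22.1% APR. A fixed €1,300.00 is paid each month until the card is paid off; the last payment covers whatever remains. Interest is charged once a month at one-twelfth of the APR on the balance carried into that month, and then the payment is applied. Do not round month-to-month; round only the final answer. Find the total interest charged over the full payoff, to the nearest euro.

Monthly rate r = 22.1%/12 = 1.84167% = 0.0184167.
Payoff takes n = ⌈−ln(1 − rB₀/P)/ln(1+r)⌉ = ⌈20.421⌉ = 21 payments; the last is €549.74.
Total paid = 20·€1,300.00 + €549.74 = €26,549.74.
Total interest = total paid − principal = €26,549.74 − €21,960.00 = €4,589.74.

€4,590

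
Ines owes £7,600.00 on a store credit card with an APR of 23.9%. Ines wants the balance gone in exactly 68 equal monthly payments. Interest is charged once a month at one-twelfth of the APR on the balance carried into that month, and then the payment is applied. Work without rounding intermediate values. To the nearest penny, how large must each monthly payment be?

£204.99

Monthly rate r = 23.9%/12 = 1.99167% = 0.0199167.
Level-payment amortization: P = B₀·r / (1 − (1+r)^(−n)) = 7600.00·0.0199167 / (1 − 1.01992^(−68)).
Denominator 1 − (1+r)^(−68) = 0.73842203.
P = 151.367 / 0.73842203 ≈ 204.99.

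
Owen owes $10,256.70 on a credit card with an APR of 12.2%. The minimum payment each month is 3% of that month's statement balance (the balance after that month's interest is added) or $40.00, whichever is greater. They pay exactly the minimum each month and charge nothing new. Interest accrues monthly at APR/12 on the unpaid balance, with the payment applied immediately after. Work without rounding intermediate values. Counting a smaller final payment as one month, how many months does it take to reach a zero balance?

142 months

Monthly rate r = 12.2%/12 = 1.01667% = 0.0101667.
While 3% of the post-interest balance exceeds $40.00, each month B ← (B·(1+r))·(1 − 0.03), i.e. B shrinks by the factor (1+r)·0.97 = 0.97986.
This holds for months 1–101. Entering month 102 the balance is $1,314.16; 3% of the post-interest balance is now below $40.00, so the flat $40.00 minimum applies from here.
From month 102 a fixed $40.00 at rate r clears $1,314.16 in 41 more payments. Total: 101 + 41 = 142 months.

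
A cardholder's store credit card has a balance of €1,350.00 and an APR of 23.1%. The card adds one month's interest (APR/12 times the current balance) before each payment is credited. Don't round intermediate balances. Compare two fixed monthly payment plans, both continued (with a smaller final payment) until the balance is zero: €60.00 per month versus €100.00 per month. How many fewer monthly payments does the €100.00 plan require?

14 fewer payments

Monthly rate r = 23.1%/12 = 1.925% = 0.01925.
At €60.00/mo: n = ⌈−ln(1 − rB₀/P)/ln(1+r)⌉ = 30 payments (last €46.27); total interest = total paid − €1,350.00 = €436.27.
At €100.00/mo: 16 payments (last €78.47); total interest €228.47.
Payments saved = 30 − 16 = 14.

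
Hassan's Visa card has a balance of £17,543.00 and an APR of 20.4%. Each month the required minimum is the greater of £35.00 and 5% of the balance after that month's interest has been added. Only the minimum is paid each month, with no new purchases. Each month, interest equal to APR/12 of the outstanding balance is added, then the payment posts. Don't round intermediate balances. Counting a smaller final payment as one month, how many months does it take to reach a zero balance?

Monthly rate r = 20.4%/12 = 1.7% = 0.017.
While 5% of the post-interest balance exceeds £35.00, each month B ← (B·(1+r))·(1 − 0.05), i.e. B shrinks by the factor (1+r)·0.95 = 0.96615.
This holds for months 1–95. Entering month 96 the balance is £665.79; 5% of the post-interest balance is now below £35.00, so the flat £35.00 minimum applies from here.
From month 96 a fixed £35.00 at rate r clears £665.79 in 24 more payments. Total: 95 + 24 = 119 months.

119 months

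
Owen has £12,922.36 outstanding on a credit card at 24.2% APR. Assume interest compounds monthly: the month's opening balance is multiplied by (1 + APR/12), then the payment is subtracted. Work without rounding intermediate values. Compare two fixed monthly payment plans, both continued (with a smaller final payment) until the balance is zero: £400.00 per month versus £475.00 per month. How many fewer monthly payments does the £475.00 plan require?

Monthly rate r = 24.2%/12 = 2.01667% = 0.0201667.
At £400.00/mo: n = ⌈−ln(1 − rB₀/P)/ln(1+r)⌉ = 53 payments (last £319.01); total interest = total paid − £12,922.36 = £8,196.65.
At £475.00/mo: 40 payments (last £400.34); total interest £6,002.98.
Payments saved = 53 − 40 = 13.

13 fewer payments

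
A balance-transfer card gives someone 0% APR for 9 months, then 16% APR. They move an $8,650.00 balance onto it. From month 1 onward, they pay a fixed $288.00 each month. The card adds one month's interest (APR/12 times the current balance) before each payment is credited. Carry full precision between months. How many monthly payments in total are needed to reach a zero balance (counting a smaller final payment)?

34 payments

Promo months 1–9 at r₀ = 0%/12 = 0; months 10+ at r₁ = 16%/12 = 0.0133333.
After month 9 (no interest yet): B = $8,650.00 − 9·$288.00 = $6,058.00.
Then at r₁ with $288.00/mo: n₂ = −ln(1 − r₁·B/P)/ln(1+r₁) ≈ 24.85 → 25 more payments.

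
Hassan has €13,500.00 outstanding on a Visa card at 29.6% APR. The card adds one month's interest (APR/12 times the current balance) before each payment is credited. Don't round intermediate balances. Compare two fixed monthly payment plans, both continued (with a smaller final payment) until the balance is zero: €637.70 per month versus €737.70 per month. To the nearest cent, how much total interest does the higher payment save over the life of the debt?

€1,151.07

Monthly rate r = 29.6%/12 = 2.46667% = 0.0246667.
At €637.70/mo: n = ⌈−ln(1 − rB₀/P)/ln(1+r)⌉ = 31 payments (last €198.45); total interest = total paid − €13,500.00 = €5,829.45.
At €737.70/mo: 25 payments (last €473.58); total interest €4,678.38.
Interest saved = €5,829.45 − €4,678.38 = €1,151.07.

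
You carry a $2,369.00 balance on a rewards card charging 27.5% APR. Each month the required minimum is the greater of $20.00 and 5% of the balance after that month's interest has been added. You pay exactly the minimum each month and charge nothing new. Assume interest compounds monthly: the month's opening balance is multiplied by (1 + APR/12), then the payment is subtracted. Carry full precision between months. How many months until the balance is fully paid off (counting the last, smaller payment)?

90 months

Monthly rate r = 27.5%/12 = 2.29167% = 0.0229167.
While 5% of the post-interest balance exceeds $20.00, each month B ← (B·(1+r))·(1 − 0.05), i.e. B shrinks by the factor (1+r)·0.95 = 0.97177.
This holds for months 1–63. Entering month 64 the balance is $390.02; 5% of the post-interest balance is now below $20.00, so the flat $20.00 minimum applies from here.
From month 64 a fixed $20.00 at rate r clears $390.02 in 27 more payments. Total: 63 + 27 = 90 months.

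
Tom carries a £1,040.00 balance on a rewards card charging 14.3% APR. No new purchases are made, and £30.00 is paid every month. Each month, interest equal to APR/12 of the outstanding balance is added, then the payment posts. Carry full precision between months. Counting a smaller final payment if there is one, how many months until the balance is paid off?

Monthly rate r = 14.3%/12 = 1.19167% = 0.0119167.
Recurrence: B ← B·(1+r) − £30.00.
Month 1: interest £12.39; balance after payment £1,022.39.
Month 2: interest £12.18; balance after payment £1,004.58.
Closed form: n = −ln(1 − rB₀/P)/ln(1+r) = −ln(0.58689)/ln(1.01192) ≈ 44.986, so the balance reaches zero during payment 45.

45 months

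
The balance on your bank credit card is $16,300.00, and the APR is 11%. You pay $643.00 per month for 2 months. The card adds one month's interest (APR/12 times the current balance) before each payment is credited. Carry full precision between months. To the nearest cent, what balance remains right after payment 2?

Monthly rate r = 11%/12 = 0.916667% = 0.00916667.
Each month: B ← B·(1+r) − $643.00.
Month 1: interest $149.42; balance after payment $15,806.42.
Month 2: interest $144.89; balance after payment $15,308.31.

$15,308.31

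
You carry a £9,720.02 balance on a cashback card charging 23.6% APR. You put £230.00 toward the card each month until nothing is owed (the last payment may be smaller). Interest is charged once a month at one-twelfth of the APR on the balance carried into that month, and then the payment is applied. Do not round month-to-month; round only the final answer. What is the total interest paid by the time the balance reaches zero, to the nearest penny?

Monthly rate r = 23.6%/12 = 1.96667% = 0.0196667.
Payoff takes n = ⌈−ln(1 − rB₀/P)/ln(1+r)⌉ = ⌈91.326⌉ = 92 payments; the last is £75.40.
Total paid = 91·£230.00 + £75.40 = £21,005.40.
Total interest = total paid − principal = £21,005.40 − £9,720.02 = £11,285.38.

£11,285.38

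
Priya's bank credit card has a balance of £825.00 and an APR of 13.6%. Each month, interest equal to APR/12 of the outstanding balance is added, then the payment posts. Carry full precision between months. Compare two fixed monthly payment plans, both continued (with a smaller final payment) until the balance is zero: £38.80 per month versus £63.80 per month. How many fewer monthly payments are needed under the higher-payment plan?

Monthly rate r = 13.6%/12 = 1.13333% = 0.0113333.
At £38.80/mo: n = ⌈−ln(1 − rB₀/P)/ln(1+r)⌉ = 25 payments (last £18.15); total interest = total paid − £825.00 = £124.35.
At £63.80/mo: 15 payments (last £3.96); total interest £72.16.
Payments saved = 25 − 15 = 10.

10 fewer payments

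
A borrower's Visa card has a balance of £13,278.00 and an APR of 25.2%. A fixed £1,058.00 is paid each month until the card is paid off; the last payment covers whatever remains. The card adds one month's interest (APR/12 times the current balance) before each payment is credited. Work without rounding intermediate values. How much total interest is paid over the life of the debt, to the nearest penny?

£2,297.85

Monthly rate r = 25.2%/12 = 2.1% = 0.021.
Payoff takes n = ⌈−ln(1 − rB₀/P)/ln(1+r)⌉ = ⌈14.720⌉ = 15 payments; the last is £763.85.
Total paid = 14·£1,058.00 + £763.85 = £15,575.85.
Total interest = total paid − principal = £15,575.85 − £13,278.00 = £2,297.85.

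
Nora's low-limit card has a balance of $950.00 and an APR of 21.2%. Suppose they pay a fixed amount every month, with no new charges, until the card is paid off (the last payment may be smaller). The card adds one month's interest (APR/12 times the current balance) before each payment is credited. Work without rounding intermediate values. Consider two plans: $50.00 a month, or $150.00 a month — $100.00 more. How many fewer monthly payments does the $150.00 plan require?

17 fewer payments

Monthly rate r = 21.2%/12 = 1.76667% = 0.0176667.
At $50.00/mo: n = ⌈−ln(1 − rB₀/P)/ln(1+r)⌉ = 24 payments (last $17.76); total interest = total paid − $950.00 = $217.76.
At $150.00/mo: 7 payments (last $116.58); total interest $66.58.
Payments saved = 24 − 7 = 17.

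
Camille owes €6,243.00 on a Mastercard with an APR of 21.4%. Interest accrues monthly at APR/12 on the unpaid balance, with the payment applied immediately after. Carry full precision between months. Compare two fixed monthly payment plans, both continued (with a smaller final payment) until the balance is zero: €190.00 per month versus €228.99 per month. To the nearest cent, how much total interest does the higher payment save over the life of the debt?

€851.53

Monthly rate r = 21.4%/12 = 1.78333% = 0.0178333.
At €190.00/mo: n = ⌈−ln(1 − rB₀/P)/ln(1+r)⌉ = 50 payments (last €168.64); total interest = total paid − €6,243.00 = €3,235.64.
At €228.99/mo: 38 payments (last €154.48); total interest €2,384.11.
Interest saved = €3,235.64 − €2,384.11 = €851.53.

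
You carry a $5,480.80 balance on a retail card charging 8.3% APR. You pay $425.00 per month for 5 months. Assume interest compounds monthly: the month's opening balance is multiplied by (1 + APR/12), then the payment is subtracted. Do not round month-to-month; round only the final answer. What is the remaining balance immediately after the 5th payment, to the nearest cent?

$3,518.38

Monthly rate r = 8.3%/12 = 0.691667% = 0.00691667.
Each month: B ← B·(1+r) − $425.00.
Month 1: interest $37.91; balance after payment $5,093.71.
Month 2: interest $35.23; balance after payment $4,703.94.
Month 3: interest $32.54; balance after payment $4,311.48.
Month 4: interest $29.82; balance after payment $3,916.30.
Month 5: interest $27.09; balance after payment $3,518.38.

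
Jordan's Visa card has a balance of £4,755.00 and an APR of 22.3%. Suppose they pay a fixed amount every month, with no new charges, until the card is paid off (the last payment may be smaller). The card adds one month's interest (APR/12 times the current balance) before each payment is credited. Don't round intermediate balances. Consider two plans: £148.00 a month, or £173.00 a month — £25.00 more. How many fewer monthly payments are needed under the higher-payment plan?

11 fewer payments

Monthly rate r = 22.3%/12 = 1.85833% = 0.0185833.
At £148.00/mo: n = ⌈−ln(1 − rB₀/P)/ln(1+r)⌉ = 50 payments (last £54.35); total interest = total paid − £4,755.00 = £2,551.35.
At £173.00/mo: 39 payments (last £143.45); total interest £1,962.45.
Payments saved = 50 − 39 = 11.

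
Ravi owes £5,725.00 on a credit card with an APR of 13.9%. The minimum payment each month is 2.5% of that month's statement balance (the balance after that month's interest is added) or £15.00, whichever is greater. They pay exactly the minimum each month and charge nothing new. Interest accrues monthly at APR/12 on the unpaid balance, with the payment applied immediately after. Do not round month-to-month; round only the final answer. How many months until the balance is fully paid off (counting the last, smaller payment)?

218 months

Monthly rate r = 13.9%/12 = 1.15833% = 0.0115833.
While 2.5% of the post-interest balance exceeds £15.00, each month B ← (B·(1+r))·(1 − 0.025), i.e. B shrinks by the factor (1+r)·0.975 = 0.98629.
This holds for months 1–165. Entering month 166 the balance is £587.23; 2.5% of the post-interest balance is now below £15.00, so the flat £15.00 minimum applies from here.
From month 166 a fixed £15.00 at rate r clears £587.23 in 53 more payments. Total: 165 + 53 = 218 months.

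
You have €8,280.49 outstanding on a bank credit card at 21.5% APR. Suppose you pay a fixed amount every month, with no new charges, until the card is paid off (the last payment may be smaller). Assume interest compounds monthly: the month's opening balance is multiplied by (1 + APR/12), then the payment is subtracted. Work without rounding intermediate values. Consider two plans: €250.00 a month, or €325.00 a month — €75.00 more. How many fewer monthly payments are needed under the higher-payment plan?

16 fewer payments

Monthly rate r = 21.5%/12 = 1.79167% = 0.0179167.
At €250.00/mo: n = ⌈−ln(1 − rB₀/P)/ln(1+r)⌉ = 51 payments (last €170.95); total interest = total paid − €8,280.49 = €4,390.46.
At €325.00/mo: 35 payments (last €109.18); total interest €2,878.69.
Payments saved = 51 − 35 = 16.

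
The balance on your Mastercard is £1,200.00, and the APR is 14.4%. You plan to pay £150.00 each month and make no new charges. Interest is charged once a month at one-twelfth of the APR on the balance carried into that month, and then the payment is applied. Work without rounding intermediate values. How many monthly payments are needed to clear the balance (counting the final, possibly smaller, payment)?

9 months

Monthly rate r = 14.4%/12 = 1.2% = 0.012.
Recurrence: B ← B·(1+r) − £150.00.
Month 1: interest £14.40; balance after payment £1,064.40.
Month 2: interest £12.77; balance after payment £927.17.
Closed form: n = −ln(1 − rB₀/P)/ln(1+r) = −ln(0.904)/ln(1.012) ≈ 8.461, so the balance reaches zero during payment 9.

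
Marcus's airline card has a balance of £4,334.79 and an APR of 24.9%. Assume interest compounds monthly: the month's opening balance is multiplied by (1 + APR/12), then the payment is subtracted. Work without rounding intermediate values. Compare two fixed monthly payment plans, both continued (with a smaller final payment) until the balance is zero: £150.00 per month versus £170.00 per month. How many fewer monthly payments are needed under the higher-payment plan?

Monthly rate r = 24.9%/12 = 2.075% = 0.02075.
At £150.00/mo: n = ⌈−ln(1 − rB₀/P)/ln(1+r)⌉ = 45 payments (last £86.19); total interest = total paid − £4,334.79 = £2,351.40.
At £170.00/mo: 37 payments (last £114.22); total interest £1,899.43.
Payments saved = 45 − 37 = 8.

8 fewer payments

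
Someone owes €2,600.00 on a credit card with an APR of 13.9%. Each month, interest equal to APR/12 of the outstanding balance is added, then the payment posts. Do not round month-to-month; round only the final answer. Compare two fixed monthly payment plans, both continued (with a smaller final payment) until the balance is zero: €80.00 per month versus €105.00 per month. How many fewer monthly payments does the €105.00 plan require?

12 fewer payments

Monthly rate r = 13.9%/12 = 1.15833% = 0.0115833.
At €80.00/mo: n = ⌈−ln(1 − rB₀/P)/ln(1+r)⌉ = 42 payments (last €1.07); total interest = total paid − €2,600.00 = €681.07.
At €105.00/mo: 30 payments (last €37.00); total interest €482.00.
Payments saved = 42 − 30 = 12.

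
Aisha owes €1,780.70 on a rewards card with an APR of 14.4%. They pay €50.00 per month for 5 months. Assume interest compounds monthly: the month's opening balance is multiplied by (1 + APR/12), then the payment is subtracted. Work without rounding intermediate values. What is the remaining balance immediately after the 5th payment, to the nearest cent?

Monthly rate r = 14.4%/12 = 1.2% = 0.012.
Each month: B ← B·(1+r) − €50.00.
Month 1: interest €21.37; balance after payment €1,752.07.
Month 2: interest €21.02; balance after payment €1,723.09.
Month 3: interest €20.68; balance after payment €1,693.77.
Month 4: interest €20.33; balance after payment €1,664.10.
Month 5: interest €19.97; balance after payment €1,634.06.

€1,634.06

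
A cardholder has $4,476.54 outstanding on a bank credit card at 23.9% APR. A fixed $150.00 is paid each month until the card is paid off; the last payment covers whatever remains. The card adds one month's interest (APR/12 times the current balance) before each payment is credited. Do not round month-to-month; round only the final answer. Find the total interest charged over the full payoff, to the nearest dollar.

Monthly rate r = 23.9%/12 = 1.99167% = 0.0199167.
Payoff takes n = ⌈−ln(1 − rB₀/P)/ln(1+r)⌉ = ⌈45.756⌉ = 46 payments; the last is $113.67.
Total paid = 45·$150.00 + $113.67 = $6,863.67.
Total interest = total paid − principal = $6,863.67 − $4,476.54 = $2,387.13.

$2,387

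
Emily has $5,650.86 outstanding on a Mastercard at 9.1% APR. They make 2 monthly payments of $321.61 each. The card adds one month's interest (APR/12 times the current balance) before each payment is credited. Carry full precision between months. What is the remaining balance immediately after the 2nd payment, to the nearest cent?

$5,091.23

Monthly rate r = 9.1%/12 = 0.758333% = 0.00758333.
Each month: B ← B·(1+r) − $321.61.
Month 1: interest $42.85; balance after payment $5,372.10.
Month 2: interest $40.74; balance after payment $5,091.23.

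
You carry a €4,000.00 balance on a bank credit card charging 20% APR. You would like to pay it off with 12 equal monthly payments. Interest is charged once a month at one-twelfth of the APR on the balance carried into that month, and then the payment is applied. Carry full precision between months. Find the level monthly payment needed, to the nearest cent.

Monthly rate r = 20%/12 = 1.66667% = 0.0166667.
Level-payment amortization: P = B₀·r / (1 − (1+r)^(−n)) = 4000.00·0.0166667 / (1 − 1.01667^(−12)).
Denominator 1 − (1+r)^(−12) = 0.179918557.
P = 66.6667 / 0.179918557 ≈ 370.54.

€370.54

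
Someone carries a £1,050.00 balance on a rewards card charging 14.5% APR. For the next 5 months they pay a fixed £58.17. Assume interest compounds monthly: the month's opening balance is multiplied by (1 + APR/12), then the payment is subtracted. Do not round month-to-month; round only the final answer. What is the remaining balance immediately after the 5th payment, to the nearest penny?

Monthly rate r = 14.5%/12 = 1.20833% = 0.0120833.
Each month: B ← B·(1+r) − £58.17.
Month 1: interest £12.69; balance after payment £1,004.52.
Month 2: interest £12.14; balance after payment £958.49.
Month 3: interest £11.58; balance after payment £911.90.
Month 4: interest £11.02; balance after payment £864.75.
Month 5: interest £10.45; balance after payment £817.02.

£817.02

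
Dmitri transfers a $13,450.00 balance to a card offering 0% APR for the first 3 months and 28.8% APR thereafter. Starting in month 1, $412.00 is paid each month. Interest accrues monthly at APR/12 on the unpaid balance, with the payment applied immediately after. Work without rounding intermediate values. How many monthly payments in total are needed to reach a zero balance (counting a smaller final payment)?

56 payments

Promo months 1–3 at r₀ = 0%/12 = 0; months 4+ at r₁ = 28.8%/12 = 0.024.
After month 3 (no interest yet): B = $13,450.00 − 3·$412.00 = $12,214.00.
Then at r₁ with $412.00/mo: n₂ = −ln(1 − r₁·B/P)/ln(1+r₁) ≈ 52.41 → 53 more payments.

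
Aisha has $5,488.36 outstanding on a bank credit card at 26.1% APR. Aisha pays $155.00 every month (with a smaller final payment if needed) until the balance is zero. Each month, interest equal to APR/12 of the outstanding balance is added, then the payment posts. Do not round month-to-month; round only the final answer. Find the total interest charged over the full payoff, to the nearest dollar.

$5,103

Monthly rate r = 26.1%/12 = 2.175% = 0.02175.
Payoff takes n = ⌈−ln(1 − rB₀/P)/ln(1+r)⌉ = ⌈68.332⌉ = 69 payments; the last is $51.83.
Total paid = 68·$155.00 + $51.83 = $10,591.83.
Total interest = total paid − principal = $10,591.83 − $5,488.36 = $5,103.47.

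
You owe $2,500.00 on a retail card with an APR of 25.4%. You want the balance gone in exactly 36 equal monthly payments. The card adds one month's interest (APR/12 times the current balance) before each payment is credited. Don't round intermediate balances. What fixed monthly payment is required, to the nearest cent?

Monthly rate r = 25.4%/12 = 2.11667% = 0.0211667.
Level-payment amortization: P = B₀·r / (1 − (1+r)^(−n)) = 2500.00·0.0211667 / (1 − 1.02117^(−36)).
Denominator 1 − (1+r)^(−36) = 0.529541497.
P = 52.9167 / 0.529541497 ≈ 99.93.

$99.93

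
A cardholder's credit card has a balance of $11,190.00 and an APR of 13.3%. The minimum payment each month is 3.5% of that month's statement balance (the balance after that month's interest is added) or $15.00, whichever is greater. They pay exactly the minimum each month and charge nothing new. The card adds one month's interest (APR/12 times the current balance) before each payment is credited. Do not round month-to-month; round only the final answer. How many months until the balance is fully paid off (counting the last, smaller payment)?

Monthly rate r = 13.3%/12 = 1.10833% = 0.0110833.
While 3.5% of the post-interest balance exceeds $15.00, each month B ← (B·(1+r))·(1 − 0.035), i.e. B shrinks by the factor (1+r)·0.965 = 0.9757.
This holds for months 1–134. Entering month 135 the balance is $413.94; 3.5% of the post-interest balance is now below $15.00, so the flat $15.00 minimum applies from here.
From month 135 a fixed $15.00 at rate r clears $413.94 in 34 more payments. Total: 134 + 34 = 168 months.

168 months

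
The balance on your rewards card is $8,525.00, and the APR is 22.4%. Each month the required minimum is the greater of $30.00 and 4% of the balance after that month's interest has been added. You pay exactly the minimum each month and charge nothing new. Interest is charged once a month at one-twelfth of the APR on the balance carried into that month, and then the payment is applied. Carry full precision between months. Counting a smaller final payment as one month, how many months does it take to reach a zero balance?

Monthly rate r = 22.4%/12 = 1.86667% = 0.0186667.
While 4% of the post-interest balance exceeds $30.00, each month B ← (B·(1+r))·(1 − 0.04), i.e. B shrinks by the factor (1+r)·0.96 = 0.97792.
This holds for months 1–110. Entering month 111 the balance is $731.24; 4% of the post-interest balance is now below $30.00, so the flat $30.00 minimum applies from here.
From month 111 a fixed $30.00 at rate r clears $731.24 in 33 more payments. Total: 110 + 33 = 143 months.

143 months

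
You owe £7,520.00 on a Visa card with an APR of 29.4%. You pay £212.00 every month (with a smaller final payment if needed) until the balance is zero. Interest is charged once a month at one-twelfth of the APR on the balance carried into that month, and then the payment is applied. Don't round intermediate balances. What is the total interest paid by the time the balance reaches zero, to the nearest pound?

Monthly rate r = 29.4%/12 = 2.45% = 0.0245.
Payoff takes n = ⌈−ln(1 − rB₀/P)/ln(1+r)⌉ = ⌈83.992⌉ = 84 payments; the last is £210.24.
Total paid = 83·£212.00 + £210.24 = £17,806.24.
Total interest = total paid − principal = £17,806.24 − £7,520.00 = £10,286.24.

£10,286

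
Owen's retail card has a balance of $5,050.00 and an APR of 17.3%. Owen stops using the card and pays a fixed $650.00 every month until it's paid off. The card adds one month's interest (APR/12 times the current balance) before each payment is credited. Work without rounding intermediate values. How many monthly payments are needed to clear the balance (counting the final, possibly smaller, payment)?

Monthly rate r = 17.3%/12 = 1.44167% = 0.0144167.
Recurrence: B ← B·(1+r) − $650.00.
Month 1: interest $72.80; balance after payment $4,472.80.
Month 2: interest $64.48; balance after payment $3,887.29.
Closed form: n = −ln(1 − rB₀/P)/ln(1+r) = −ln(0.88799)/ln(1.01442) ≈ 8.299, so the balance reaches zero during payment 9.

9 months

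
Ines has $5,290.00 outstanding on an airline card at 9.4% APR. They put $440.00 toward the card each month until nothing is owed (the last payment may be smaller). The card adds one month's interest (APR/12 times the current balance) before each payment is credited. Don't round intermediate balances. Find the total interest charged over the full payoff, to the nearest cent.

$288.04

Monthly rate r = 9.4%/12 = 0.783333% = 0.00783333.
Payoff takes n = ⌈−ln(1 − rB₀/P)/ln(1+r)⌉ = ⌈12.677⌉ = 13 payments; the last is $298.04.
Total paid = 12·$440.00 + $298.04 = $5,578.04.
Total interest = total paid − principal = $5,578.04 − $5,290.00 = $288.04.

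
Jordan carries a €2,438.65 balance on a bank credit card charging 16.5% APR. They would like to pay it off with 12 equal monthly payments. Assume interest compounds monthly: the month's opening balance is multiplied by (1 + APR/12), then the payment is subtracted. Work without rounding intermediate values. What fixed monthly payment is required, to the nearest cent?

€221.84

Monthly rate r = 16.5%/12 = 1.375% = 0.01375.
Level-payment amortization: P = B₀·r / (1 − (1+r)^(−n)) = 2438.65·0.01375 / (1 − 1.01375^(−12)).
Denominator 1 − (1+r)^(−12) = 0.151152657.
P = 33.5314 / 0.151152657 ≈ 221.84.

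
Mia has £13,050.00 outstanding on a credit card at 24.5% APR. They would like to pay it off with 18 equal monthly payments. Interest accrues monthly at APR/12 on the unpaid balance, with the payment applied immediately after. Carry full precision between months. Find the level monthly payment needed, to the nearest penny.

£873.65

Monthly rate r = 24.5%/12 = 2.04167% = 0.0204167.
Level-payment amortization: P = B₀·r / (1 − (1+r)^(−n)) = 13050.00·0.0204167 / (1 − 1.02042^(−18)).
Denominator 1 − (1+r)^(−18) = 0.304968931.
P = 266.438 / 0.304968931 ≈ 873.65.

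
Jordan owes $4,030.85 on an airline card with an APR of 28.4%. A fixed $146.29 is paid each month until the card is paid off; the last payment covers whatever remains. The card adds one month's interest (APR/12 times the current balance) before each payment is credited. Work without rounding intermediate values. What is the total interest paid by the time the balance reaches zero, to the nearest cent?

$2,572.85

Monthly rate r = 28.4%/12 = 2.36667% = 0.0236667.
Payoff takes n = ⌈−ln(1 − rB₀/P)/ln(1+r)⌉ = ⌈45.140⌉ = 46 payments; the last is $20.65.
Total paid = 45·$146.29 + $20.65 = $6,603.70.
Total interest = total paid − principal = $6,603.70 − $4,030.85 = $2,572.85.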